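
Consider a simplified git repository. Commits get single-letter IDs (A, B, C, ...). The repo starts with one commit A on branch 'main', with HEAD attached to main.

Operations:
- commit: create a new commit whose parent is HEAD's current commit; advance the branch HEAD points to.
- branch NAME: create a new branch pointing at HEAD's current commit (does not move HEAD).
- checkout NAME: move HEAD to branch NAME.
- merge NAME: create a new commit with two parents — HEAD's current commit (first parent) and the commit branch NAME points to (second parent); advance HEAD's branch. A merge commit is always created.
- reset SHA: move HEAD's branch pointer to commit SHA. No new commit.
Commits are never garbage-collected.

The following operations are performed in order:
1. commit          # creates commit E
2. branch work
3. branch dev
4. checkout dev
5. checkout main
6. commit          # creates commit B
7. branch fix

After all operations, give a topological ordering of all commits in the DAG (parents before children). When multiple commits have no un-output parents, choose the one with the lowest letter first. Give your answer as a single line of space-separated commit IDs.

After op 1 (commit): HEAD=main@E [main=E]
After op 2 (branch): HEAD=main@E [main=E work=E]
After op 3 (branch): HEAD=main@E [dev=E main=E work=E]
After op 4 (checkout): HEAD=dev@E [dev=E main=E work=E]
After op 5 (checkout): HEAD=main@E [dev=E main=E work=E]
After op 6 (commit): HEAD=main@B [dev=E main=B work=E]
After op 7 (branch): HEAD=main@B [dev=E fix=B main=B work=E]
commit A: parents=[]
commit B: parents=['E']
commit E: parents=['A']

Answer: A E B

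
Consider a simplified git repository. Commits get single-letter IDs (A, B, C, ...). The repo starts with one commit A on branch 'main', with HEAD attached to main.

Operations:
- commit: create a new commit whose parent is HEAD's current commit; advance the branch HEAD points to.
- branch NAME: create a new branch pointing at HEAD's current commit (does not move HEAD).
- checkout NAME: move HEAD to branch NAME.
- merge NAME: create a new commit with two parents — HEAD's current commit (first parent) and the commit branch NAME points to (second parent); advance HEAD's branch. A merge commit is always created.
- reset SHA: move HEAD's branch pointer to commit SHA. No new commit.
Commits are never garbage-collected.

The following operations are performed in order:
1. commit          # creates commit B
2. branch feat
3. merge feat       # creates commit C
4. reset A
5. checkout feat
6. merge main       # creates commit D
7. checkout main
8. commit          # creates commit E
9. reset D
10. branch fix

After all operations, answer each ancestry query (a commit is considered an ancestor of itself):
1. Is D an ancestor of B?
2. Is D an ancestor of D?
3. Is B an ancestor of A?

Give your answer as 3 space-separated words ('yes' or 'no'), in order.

Answer: no yes no

Derivation:
After op 1 (commit): HEAD=main@B [main=B]
After op 2 (branch): HEAD=main@B [feat=B main=B]
After op 3 (merge): HEAD=main@C [feat=B main=C]
After op 4 (reset): HEAD=main@A [feat=B main=A]
After op 5 (checkout): HEAD=feat@B [feat=B main=A]
After op 6 (merge): HEAD=feat@D [feat=D main=A]
After op 7 (checkout): HEAD=main@A [feat=D main=A]
After op 8 (commit): HEAD=main@E [feat=D main=E]
After op 9 (reset): HEAD=main@D [feat=D main=D]
After op 10 (branch): HEAD=main@D [feat=D fix=D main=D]
ancestors(B) = {A,B}; D in? no
ancestors(D) = {A,B,D}; D in? yes
ancestors(A) = {A}; B in? no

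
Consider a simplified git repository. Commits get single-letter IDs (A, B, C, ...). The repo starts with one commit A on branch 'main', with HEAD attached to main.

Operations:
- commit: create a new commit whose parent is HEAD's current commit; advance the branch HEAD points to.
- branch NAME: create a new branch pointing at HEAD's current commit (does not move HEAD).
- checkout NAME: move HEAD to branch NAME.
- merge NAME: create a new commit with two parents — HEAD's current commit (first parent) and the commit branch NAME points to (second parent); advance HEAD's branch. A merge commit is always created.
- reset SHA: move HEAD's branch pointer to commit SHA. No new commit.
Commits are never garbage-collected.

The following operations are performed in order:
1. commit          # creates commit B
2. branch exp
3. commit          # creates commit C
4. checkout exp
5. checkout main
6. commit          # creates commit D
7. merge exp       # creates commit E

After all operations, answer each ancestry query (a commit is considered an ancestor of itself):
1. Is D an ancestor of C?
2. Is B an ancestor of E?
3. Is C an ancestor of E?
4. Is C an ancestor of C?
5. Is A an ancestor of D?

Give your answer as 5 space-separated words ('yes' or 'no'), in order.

Answer: no yes yes yes yes

Derivation:
After op 1 (commit): HEAD=main@B [main=B]
After op 2 (branch): HEAD=main@B [exp=B main=B]
After op 3 (commit): HEAD=main@C [exp=B main=C]
After op 4 (checkout): HEAD=exp@B [exp=B main=C]
After op 5 (checkout): HEAD=main@C [exp=B main=C]
After op 6 (commit): HEAD=main@D [exp=B main=D]
After op 7 (merge): HEAD=main@E [exp=B main=E]
ancestors(C) = {A,B,C}; D in? no
ancestors(E) = {A,B,C,D,E}; B in? yes
ancestors(E) = {A,B,C,D,E}; C in? yes
ancestors(C) = {A,B,C}; C in? yes
ancestors(D) = {A,B,C,D}; A in? yes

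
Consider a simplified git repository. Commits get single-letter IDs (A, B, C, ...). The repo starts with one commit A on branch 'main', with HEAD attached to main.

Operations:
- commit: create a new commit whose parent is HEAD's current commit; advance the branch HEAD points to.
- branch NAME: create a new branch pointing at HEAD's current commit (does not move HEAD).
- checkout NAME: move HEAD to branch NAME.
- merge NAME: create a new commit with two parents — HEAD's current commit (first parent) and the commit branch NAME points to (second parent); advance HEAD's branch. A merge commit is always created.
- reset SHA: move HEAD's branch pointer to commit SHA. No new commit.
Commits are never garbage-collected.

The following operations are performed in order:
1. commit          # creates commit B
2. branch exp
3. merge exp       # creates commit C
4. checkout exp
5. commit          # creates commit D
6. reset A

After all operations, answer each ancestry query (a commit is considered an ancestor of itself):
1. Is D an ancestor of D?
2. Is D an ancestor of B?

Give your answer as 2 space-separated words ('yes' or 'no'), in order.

Answer: yes no

Derivation:
After op 1 (commit): HEAD=main@B [main=B]
After op 2 (branch): HEAD=main@B [exp=B main=B]
After op 3 (merge): HEAD=main@C [exp=B main=C]
After op 4 (checkout): HEAD=exp@B [exp=B main=C]
After op 5 (commit): HEAD=exp@D [exp=D main=C]
After op 6 (reset): HEAD=exp@A [exp=A main=C]
ancestors(D) = {A,B,D}; D in? yes
ancestors(B) = {A,B}; D in? no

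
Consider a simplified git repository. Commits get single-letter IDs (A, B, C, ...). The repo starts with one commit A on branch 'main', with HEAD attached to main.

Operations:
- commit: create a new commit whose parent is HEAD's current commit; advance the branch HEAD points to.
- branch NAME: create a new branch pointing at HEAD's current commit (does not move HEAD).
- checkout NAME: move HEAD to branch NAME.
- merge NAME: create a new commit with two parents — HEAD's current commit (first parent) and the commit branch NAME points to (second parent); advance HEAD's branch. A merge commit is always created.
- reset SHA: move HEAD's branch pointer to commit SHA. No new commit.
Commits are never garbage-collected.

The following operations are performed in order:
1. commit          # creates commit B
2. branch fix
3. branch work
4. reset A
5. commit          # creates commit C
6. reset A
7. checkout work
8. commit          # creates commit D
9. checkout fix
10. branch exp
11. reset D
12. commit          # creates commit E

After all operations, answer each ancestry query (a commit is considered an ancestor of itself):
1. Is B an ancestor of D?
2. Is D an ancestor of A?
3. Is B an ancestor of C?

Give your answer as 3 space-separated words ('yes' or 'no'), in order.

Answer: yes no no

Derivation:
After op 1 (commit): HEAD=main@B [main=B]
After op 2 (branch): HEAD=main@B [fix=B main=B]
After op 3 (branch): HEAD=main@B [fix=B main=B work=B]
After op 4 (reset): HEAD=main@A [fix=B main=A work=B]
After op 5 (commit): HEAD=main@C [fix=B main=C work=B]
After op 6 (reset): HEAD=main@A [fix=B main=A work=B]
After op 7 (checkout): HEAD=work@B [fix=B main=A work=B]
After op 8 (commit): HEAD=work@D [fix=B main=A work=D]
After op 9 (checkout): HEAD=fix@B [fix=B main=A work=D]
After op 10 (branch): HEAD=fix@B [exp=B fix=B main=A work=D]
After op 11 (reset): HEAD=fix@D [exp=B fix=D main=A work=D]
After op 12 (commit): HEAD=fix@E [exp=B fix=E main=A work=D]
ancestors(D) = {A,B,D}; B in? yes
ancestors(A) = {A}; D in? no
ancestors(C) = {A,C}; B in? no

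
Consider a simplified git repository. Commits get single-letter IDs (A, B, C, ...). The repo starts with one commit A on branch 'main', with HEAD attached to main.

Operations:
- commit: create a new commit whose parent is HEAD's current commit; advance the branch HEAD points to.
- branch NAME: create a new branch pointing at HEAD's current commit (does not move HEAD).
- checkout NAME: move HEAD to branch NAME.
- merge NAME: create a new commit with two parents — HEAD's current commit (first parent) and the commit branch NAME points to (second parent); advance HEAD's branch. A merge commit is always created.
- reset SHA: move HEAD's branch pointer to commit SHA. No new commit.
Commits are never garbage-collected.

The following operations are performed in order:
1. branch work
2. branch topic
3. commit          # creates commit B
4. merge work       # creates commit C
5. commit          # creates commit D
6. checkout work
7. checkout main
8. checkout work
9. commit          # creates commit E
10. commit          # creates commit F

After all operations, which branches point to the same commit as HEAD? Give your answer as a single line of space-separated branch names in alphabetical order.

After op 1 (branch): HEAD=main@A [main=A work=A]
After op 2 (branch): HEAD=main@A [main=A topic=A work=A]
After op 3 (commit): HEAD=main@B [main=B topic=A work=A]
After op 4 (merge): HEAD=main@C [main=C topic=A work=A]
After op 5 (commit): HEAD=main@D [main=D topic=A work=A]
After op 6 (checkout): HEAD=work@A [main=D topic=A work=A]
After op 7 (checkout): HEAD=main@D [main=D topic=A work=A]
After op 8 (checkout): HEAD=work@A [main=D topic=A work=A]
After op 9 (commit): HEAD=work@E [main=D topic=A work=E]
After op 10 (commit): HEAD=work@F [main=D topic=A work=F]

Answer: work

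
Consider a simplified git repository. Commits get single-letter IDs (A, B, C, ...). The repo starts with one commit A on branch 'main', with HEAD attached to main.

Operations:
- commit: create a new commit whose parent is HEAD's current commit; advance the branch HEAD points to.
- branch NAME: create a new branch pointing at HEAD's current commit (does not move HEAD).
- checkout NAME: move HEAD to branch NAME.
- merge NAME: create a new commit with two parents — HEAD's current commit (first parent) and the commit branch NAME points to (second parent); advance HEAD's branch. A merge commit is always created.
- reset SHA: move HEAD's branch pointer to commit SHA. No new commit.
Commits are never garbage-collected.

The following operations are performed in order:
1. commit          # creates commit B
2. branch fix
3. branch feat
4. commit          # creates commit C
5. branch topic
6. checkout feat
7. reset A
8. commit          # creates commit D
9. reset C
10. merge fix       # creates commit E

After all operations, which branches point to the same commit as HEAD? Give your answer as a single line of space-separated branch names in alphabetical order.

After op 1 (commit): HEAD=main@B [main=B]
After op 2 (branch): HEAD=main@B [fix=B main=B]
After op 3 (branch): HEAD=main@B [feat=B fix=B main=B]
After op 4 (commit): HEAD=main@C [feat=B fix=B main=C]
After op 5 (branch): HEAD=main@C [feat=B fix=B main=C topic=C]
After op 6 (checkout): HEAD=feat@B [feat=B fix=B main=C topic=C]
After op 7 (reset): HEAD=feat@A [feat=A fix=B main=C topic=C]
After op 8 (commit): HEAD=feat@D [feat=D fix=B main=C topic=C]
After op 9 (reset): HEAD=feat@C [feat=C fix=B main=C topic=C]
After op 10 (merge): HEAD=feat@E [feat=E fix=B main=C topic=C]

Answer: feat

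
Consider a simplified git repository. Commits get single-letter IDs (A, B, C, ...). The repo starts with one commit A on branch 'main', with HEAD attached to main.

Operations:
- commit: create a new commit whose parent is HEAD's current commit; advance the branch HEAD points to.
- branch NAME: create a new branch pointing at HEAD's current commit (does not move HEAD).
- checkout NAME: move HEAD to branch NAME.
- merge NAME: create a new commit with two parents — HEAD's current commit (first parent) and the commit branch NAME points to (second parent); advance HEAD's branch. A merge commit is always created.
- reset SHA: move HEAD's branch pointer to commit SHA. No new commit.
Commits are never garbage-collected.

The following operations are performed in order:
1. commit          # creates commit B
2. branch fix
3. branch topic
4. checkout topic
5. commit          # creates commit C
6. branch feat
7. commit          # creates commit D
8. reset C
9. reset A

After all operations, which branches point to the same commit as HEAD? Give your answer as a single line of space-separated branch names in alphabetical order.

After op 1 (commit): HEAD=main@B [main=B]
After op 2 (branch): HEAD=main@B [fix=B main=B]
After op 3 (branch): HEAD=main@B [fix=B main=B topic=B]
After op 4 (checkout): HEAD=topic@B [fix=B main=B topic=B]
After op 5 (commit): HEAD=topic@C [fix=B main=B topic=C]
After op 6 (branch): HEAD=topic@C [feat=C fix=B main=B topic=C]
After op 7 (commit): HEAD=topic@D [feat=C fix=B main=B topic=D]
After op 8 (reset): HEAD=topic@C [feat=C fix=B main=B topic=C]
After op 9 (reset): HEAD=topic@A [feat=C fix=B main=B topic=A]

Answer: topic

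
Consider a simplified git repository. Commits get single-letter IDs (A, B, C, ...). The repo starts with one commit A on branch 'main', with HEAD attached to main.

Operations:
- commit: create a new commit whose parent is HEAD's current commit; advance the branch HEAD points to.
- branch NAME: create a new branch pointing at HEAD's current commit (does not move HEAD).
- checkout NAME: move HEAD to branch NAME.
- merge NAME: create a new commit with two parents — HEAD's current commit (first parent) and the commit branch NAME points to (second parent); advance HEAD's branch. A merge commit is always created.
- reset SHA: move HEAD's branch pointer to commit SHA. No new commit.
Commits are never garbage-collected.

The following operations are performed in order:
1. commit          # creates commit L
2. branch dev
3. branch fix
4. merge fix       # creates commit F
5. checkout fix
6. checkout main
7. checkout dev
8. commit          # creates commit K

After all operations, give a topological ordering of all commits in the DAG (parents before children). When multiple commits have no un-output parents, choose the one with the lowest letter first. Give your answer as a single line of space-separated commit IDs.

Answer: A L F K

Derivation:
After op 1 (commit): HEAD=main@L [main=L]
After op 2 (branch): HEAD=main@L [dev=L main=L]
After op 3 (branch): HEAD=main@L [dev=L fix=L main=L]
After op 4 (merge): HEAD=main@F [dev=L fix=L main=F]
After op 5 (checkout): HEAD=fix@L [dev=L fix=L main=F]
After op 6 (checkout): HEAD=main@F [dev=L fix=L main=F]
After op 7 (checkout): HEAD=dev@L [dev=L fix=L main=F]
After op 8 (commit): HEAD=dev@K [dev=K fix=L main=F]
commit A: parents=[]
commit F: parents=['L', 'L']
commit K: parents=['L']
commit L: parents=['A']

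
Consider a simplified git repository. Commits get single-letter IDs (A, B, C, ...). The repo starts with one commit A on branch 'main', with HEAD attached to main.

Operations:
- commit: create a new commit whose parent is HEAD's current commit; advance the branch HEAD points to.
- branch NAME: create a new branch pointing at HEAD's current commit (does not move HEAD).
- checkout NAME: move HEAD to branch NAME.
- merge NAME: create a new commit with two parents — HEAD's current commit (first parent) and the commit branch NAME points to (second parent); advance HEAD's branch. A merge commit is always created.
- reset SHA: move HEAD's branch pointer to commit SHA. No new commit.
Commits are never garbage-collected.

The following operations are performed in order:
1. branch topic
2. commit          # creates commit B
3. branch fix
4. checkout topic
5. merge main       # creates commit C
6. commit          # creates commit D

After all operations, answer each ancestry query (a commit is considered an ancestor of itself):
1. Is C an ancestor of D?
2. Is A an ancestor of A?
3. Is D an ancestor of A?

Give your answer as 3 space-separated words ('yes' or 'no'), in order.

After op 1 (branch): HEAD=main@A [main=A topic=A]
After op 2 (commit): HEAD=main@B [main=B topic=A]
After op 3 (branch): HEAD=main@B [fix=B main=B topic=A]
After op 4 (checkout): HEAD=topic@A [fix=B main=B topic=A]
After op 5 (merge): HEAD=topic@C [fix=B main=B topic=C]
After op 6 (commit): HEAD=topic@D [fix=B main=B topic=D]
ancestors(D) = {A,B,C,D}; C in? yes
ancestors(A) = {A}; A in? yes
ancestors(A) = {A}; D in? no

Answer: yes yes no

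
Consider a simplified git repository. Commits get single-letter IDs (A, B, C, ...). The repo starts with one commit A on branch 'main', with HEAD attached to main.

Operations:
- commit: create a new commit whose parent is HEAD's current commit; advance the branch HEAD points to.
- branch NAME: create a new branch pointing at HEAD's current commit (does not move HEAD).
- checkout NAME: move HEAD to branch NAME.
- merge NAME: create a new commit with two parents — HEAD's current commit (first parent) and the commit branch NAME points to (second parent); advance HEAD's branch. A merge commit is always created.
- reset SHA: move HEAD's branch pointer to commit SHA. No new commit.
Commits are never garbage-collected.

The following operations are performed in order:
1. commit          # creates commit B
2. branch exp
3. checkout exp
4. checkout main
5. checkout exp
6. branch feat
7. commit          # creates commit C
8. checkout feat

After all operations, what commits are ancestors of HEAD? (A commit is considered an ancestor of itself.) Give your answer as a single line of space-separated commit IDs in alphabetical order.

After op 1 (commit): HEAD=main@B [main=B]
After op 2 (branch): HEAD=main@B [exp=B main=B]
After op 3 (checkout): HEAD=exp@B [exp=B main=B]
After op 4 (checkout): HEAD=main@B [exp=B main=B]
After op 5 (checkout): HEAD=exp@B [exp=B main=B]
After op 6 (branch): HEAD=exp@B [exp=B feat=B main=B]
After op 7 (commit): HEAD=exp@C [exp=C feat=B main=B]
After op 8 (checkout): HEAD=feat@B [exp=C feat=B main=B]

Answer: A B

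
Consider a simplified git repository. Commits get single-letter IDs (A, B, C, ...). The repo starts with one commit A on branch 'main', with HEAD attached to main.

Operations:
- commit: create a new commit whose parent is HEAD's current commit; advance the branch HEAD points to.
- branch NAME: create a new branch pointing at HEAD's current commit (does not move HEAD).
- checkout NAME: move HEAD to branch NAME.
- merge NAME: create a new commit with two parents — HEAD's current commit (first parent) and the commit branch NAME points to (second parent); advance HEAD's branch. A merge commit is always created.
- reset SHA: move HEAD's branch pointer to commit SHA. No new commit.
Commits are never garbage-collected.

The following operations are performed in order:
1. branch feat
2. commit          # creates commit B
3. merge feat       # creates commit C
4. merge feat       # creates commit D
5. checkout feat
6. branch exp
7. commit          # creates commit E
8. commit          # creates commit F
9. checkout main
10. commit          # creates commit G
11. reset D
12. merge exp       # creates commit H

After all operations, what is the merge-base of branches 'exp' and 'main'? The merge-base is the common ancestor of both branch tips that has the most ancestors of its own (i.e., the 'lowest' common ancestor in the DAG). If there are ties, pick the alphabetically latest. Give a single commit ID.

Answer: A

Derivation:
After op 1 (branch): HEAD=main@A [feat=A main=A]
After op 2 (commit): HEAD=main@B [feat=A main=B]
After op 3 (merge): HEAD=main@C [feat=A main=C]
After op 4 (merge): HEAD=main@D [feat=A main=D]
After op 5 (checkout): HEAD=feat@A [feat=A main=D]
After op 6 (branch): HEAD=feat@A [exp=A feat=A main=D]
After op 7 (commit): HEAD=feat@E [exp=A feat=E main=D]
After op 8 (commit): HEAD=feat@F [exp=A feat=F main=D]
After op 9 (checkout): HEAD=main@D [exp=A feat=F main=D]
After op 10 (commit): HEAD=main@G [exp=A feat=F main=G]
After op 11 (reset): HEAD=main@D [exp=A feat=F main=D]
After op 12 (merge): HEAD=main@H [exp=A feat=F main=H]
ancestors(exp=A): ['A']
ancestors(main=H): ['A', 'B', 'C', 'D', 'H']
common: ['A']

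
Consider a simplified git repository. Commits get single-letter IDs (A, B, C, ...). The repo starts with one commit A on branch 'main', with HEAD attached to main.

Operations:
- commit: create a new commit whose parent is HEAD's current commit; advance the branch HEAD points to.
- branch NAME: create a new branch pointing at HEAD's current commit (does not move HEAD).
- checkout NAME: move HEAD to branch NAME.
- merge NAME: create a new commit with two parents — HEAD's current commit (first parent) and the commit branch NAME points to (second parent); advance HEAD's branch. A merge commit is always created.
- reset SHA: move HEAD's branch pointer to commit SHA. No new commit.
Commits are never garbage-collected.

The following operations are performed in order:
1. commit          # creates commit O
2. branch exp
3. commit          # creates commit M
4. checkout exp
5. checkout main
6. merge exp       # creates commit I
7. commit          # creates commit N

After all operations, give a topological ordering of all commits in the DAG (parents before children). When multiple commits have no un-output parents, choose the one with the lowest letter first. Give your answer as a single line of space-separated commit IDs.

After op 1 (commit): HEAD=main@O [main=O]
After op 2 (branch): HEAD=main@O [exp=O main=O]
After op 3 (commit): HEAD=main@M [exp=O main=M]
After op 4 (checkout): HEAD=exp@O [exp=O main=M]
After op 5 (checkout): HEAD=main@M [exp=O main=M]
After op 6 (merge): HEAD=main@I [exp=O main=I]
After op 7 (commit): HEAD=main@N [exp=O main=N]
commit A: parents=[]
commit I: parents=['M', 'O']
commit M: parents=['O']
commit N: parents=['I']
commit O: parents=['A']

Answer: A O M I N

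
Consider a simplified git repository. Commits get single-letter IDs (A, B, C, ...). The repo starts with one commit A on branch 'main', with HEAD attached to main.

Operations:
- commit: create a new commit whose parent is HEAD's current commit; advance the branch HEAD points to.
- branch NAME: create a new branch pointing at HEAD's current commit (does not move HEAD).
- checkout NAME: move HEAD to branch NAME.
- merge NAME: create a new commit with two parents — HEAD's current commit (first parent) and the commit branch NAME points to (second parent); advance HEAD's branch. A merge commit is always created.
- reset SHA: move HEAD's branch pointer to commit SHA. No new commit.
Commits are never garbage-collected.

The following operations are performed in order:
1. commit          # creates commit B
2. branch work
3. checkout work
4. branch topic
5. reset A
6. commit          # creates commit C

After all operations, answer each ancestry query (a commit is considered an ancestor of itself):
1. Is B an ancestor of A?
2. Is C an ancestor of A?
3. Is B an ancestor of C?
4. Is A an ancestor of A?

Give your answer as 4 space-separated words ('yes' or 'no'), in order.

Answer: no no no yes

Derivation:
After op 1 (commit): HEAD=main@B [main=B]
After op 2 (branch): HEAD=main@B [main=B work=B]
After op 3 (checkout): HEAD=work@B [main=B work=B]
After op 4 (branch): HEAD=work@B [main=B topic=B work=B]
After op 5 (reset): HEAD=work@A [main=B topic=B work=A]
After op 6 (commit): HEAD=work@C [main=B topic=B work=C]
ancestors(A) = {A}; B in? no
ancestors(A) = {A}; C in? no
ancestors(C) = {A,C}; B in? no
ancestors(A) = {A}; A in? yes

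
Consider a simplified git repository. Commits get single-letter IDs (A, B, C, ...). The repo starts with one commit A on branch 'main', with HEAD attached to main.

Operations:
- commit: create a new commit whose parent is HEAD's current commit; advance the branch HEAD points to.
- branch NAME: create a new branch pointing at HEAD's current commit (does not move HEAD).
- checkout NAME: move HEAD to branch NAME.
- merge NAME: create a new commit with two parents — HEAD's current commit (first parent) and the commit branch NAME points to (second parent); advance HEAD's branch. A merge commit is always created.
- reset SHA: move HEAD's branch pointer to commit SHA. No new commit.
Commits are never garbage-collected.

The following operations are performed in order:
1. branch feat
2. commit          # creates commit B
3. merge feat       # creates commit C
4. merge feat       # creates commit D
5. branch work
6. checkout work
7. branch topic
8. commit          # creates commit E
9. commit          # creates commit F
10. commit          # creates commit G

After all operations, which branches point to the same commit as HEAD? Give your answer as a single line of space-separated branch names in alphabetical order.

Answer: work

Derivation:
After op 1 (branch): HEAD=main@A [feat=A main=A]
After op 2 (commit): HEAD=main@B [feat=A main=B]
After op 3 (merge): HEAD=main@C [feat=A main=C]
After op 4 (merge): HEAD=main@D [feat=A main=D]
After op 5 (branch): HEAD=main@D [feat=A main=D work=D]
After op 6 (checkout): HEAD=work@D [feat=A main=D work=D]
After op 7 (branch): HEAD=work@D [feat=A main=D topic=D work=D]
After op 8 (commit): HEAD=work@E [feat=A main=D topic=D work=E]
After op 9 (commit): HEAD=work@F [feat=A main=D topic=D work=F]
After op 10 (commit): HEAD=work@G [feat=A main=D topic=D work=G]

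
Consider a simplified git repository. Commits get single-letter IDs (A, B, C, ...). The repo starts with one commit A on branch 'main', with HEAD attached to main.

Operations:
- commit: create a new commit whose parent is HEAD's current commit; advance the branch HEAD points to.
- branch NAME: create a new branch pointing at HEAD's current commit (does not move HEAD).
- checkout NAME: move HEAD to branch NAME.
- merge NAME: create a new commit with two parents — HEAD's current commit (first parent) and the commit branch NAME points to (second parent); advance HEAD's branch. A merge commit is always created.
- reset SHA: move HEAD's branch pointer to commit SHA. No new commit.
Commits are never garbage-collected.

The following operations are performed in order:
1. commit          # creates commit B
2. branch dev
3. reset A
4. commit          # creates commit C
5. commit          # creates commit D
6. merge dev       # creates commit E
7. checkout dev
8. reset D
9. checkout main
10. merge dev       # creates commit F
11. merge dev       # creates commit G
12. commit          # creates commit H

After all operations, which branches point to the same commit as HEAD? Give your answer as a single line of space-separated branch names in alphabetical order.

Answer: main

Derivation:
After op 1 (commit): HEAD=main@B [main=B]
After op 2 (branch): HEAD=main@B [dev=B main=B]
After op 3 (reset): HEAD=main@A [dev=B main=A]
After op 4 (commit): HEAD=main@C [dev=B main=C]
After op 5 (commit): HEAD=main@D [dev=B main=D]
After op 6 (merge): HEAD=main@E [dev=B main=E]
After op 7 (checkout): HEAD=dev@B [dev=B main=E]
After op 8 (reset): HEAD=dev@D [dev=D main=E]
After op 9 (checkout): HEAD=main@E [dev=D main=E]
After op 10 (merge): HEAD=main@F [dev=D main=F]
After op 11 (merge): HEAD=main@G [dev=D main=G]
After op 12 (commit): HEAD=main@H [dev=D main=H]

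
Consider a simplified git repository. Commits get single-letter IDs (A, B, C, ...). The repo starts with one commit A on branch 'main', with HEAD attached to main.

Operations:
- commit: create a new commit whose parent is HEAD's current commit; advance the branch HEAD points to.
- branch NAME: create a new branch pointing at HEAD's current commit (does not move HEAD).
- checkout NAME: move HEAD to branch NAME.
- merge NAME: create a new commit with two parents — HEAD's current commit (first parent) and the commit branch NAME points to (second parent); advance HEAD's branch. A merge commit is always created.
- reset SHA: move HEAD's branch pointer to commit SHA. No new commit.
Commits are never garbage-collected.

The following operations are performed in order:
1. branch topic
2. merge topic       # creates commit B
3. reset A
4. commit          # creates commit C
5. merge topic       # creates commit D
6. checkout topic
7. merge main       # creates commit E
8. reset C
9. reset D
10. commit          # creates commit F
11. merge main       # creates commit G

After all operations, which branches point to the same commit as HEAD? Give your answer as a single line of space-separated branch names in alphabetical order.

After op 1 (branch): HEAD=main@A [main=A topic=A]
After op 2 (merge): HEAD=main@B [main=B topic=A]
After op 3 (reset): HEAD=main@A [main=A topic=A]
After op 4 (commit): HEAD=main@C [main=C topic=A]
After op 5 (merge): HEAD=main@D [main=D topic=A]
After op 6 (checkout): HEAD=topic@A [main=D topic=A]
After op 7 (merge): HEAD=topic@E [main=D topic=E]
After op 8 (reset): HEAD=topic@C [main=D topic=C]
After op 9 (reset): HEAD=topic@D [main=D topic=D]
After op 10 (commit): HEAD=topic@F [main=D topic=F]
After op 11 (merge): HEAD=topic@G [main=D topic=G]

Answer: topic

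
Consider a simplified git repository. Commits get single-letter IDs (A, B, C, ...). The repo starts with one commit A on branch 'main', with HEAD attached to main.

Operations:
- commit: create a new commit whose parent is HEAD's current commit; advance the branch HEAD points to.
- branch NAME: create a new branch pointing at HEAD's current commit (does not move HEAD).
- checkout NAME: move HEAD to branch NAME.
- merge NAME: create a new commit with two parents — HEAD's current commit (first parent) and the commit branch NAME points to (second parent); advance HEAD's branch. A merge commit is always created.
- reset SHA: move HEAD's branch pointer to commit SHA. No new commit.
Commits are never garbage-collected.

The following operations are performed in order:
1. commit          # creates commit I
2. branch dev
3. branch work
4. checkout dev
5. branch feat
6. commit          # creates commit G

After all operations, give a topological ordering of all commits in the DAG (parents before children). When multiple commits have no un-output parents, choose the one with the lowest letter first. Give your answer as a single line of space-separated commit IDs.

After op 1 (commit): HEAD=main@I [main=I]
After op 2 (branch): HEAD=main@I [dev=I main=I]
After op 3 (branch): HEAD=main@I [dev=I main=I work=I]
After op 4 (checkout): HEAD=dev@I [dev=I main=I work=I]
After op 5 (branch): HEAD=dev@I [dev=I feat=I main=I work=I]
After op 6 (commit): HEAD=dev@G [dev=G feat=I main=I work=I]
commit A: parents=[]
commit G: parents=['I']
commit I: parents=['A']

Answer: A I G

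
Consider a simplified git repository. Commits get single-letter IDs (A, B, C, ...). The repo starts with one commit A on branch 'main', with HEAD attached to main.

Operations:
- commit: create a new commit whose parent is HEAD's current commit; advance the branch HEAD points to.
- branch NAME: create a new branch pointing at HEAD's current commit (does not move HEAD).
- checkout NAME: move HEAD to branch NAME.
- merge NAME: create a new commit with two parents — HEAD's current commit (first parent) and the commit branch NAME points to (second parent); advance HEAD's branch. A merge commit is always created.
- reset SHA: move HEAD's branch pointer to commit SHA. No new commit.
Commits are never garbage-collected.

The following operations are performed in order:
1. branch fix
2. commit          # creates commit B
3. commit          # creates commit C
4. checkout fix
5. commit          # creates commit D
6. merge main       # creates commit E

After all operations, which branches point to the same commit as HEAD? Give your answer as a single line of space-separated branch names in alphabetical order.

Answer: fix

Derivation:
After op 1 (branch): HEAD=main@A [fix=A main=A]
After op 2 (commit): HEAD=main@B [fix=A main=B]
After op 3 (commit): HEAD=main@C [fix=A main=C]
After op 4 (checkout): HEAD=fix@A [fix=A main=C]
After op 5 (commit): HEAD=fix@D [fix=D main=C]
After op 6 (merge): HEAD=fix@E [fix=E main=C]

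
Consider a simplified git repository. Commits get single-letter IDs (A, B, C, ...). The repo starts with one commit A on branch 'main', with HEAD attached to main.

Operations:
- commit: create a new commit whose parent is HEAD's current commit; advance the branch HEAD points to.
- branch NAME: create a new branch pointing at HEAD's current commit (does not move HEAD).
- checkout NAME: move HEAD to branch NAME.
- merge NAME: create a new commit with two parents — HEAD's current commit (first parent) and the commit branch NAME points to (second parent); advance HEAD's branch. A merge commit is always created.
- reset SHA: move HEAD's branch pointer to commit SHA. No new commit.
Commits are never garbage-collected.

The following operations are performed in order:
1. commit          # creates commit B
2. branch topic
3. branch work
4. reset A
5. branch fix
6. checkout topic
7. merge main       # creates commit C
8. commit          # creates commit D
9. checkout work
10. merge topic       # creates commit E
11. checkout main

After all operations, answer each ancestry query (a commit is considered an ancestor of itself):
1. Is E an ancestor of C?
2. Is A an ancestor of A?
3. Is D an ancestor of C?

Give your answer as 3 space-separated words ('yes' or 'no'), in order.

After op 1 (commit): HEAD=main@B [main=B]
After op 2 (branch): HEAD=main@B [main=B topic=B]
After op 3 (branch): HEAD=main@B [main=B topic=B work=B]
After op 4 (reset): HEAD=main@A [main=A topic=B work=B]
After op 5 (branch): HEAD=main@A [fix=A main=A topic=B work=B]
After op 6 (checkout): HEAD=topic@B [fix=A main=A topic=B work=B]
After op 7 (merge): HEAD=topic@C [fix=A main=A topic=C work=B]
After op 8 (commit): HEAD=topic@D [fix=A main=A topic=D work=B]
After op 9 (checkout): HEAD=work@B [fix=A main=A topic=D work=B]
After op 10 (merge): HEAD=work@E [fix=A main=A topic=D work=E]
After op 11 (checkout): HEAD=main@A [fix=A main=A topic=D work=E]
ancestors(C) = {A,B,C}; E in? no
ancestors(A) = {A}; A in? yes
ancestors(C) = {A,B,C}; D in? no

Answer: no yes no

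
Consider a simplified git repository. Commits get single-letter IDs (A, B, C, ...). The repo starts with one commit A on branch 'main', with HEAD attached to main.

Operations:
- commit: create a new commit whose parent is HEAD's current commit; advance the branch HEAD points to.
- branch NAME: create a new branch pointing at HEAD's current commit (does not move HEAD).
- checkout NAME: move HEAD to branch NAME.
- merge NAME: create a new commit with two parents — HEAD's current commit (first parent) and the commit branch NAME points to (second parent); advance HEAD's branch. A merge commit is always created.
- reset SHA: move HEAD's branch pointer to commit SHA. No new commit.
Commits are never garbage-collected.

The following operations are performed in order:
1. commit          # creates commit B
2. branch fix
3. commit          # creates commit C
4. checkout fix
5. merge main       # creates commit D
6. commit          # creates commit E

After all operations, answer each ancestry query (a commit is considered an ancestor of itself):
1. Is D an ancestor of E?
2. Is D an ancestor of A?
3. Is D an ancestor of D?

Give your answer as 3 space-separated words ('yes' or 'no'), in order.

Answer: yes no yes

Derivation:
After op 1 (commit): HEAD=main@B [main=B]
After op 2 (branch): HEAD=main@B [fix=B main=B]
After op 3 (commit): HEAD=main@C [fix=B main=C]
After op 4 (checkout): HEAD=fix@B [fix=B main=C]
After op 5 (merge): HEAD=fix@D [fix=D main=C]
After op 6 (commit): HEAD=fix@E [fix=E main=C]
ancestors(E) = {A,B,C,D,E}; D in? yes
ancestors(A) = {A}; D in? no
ancestors(D) = {A,B,C,D}; D in? yes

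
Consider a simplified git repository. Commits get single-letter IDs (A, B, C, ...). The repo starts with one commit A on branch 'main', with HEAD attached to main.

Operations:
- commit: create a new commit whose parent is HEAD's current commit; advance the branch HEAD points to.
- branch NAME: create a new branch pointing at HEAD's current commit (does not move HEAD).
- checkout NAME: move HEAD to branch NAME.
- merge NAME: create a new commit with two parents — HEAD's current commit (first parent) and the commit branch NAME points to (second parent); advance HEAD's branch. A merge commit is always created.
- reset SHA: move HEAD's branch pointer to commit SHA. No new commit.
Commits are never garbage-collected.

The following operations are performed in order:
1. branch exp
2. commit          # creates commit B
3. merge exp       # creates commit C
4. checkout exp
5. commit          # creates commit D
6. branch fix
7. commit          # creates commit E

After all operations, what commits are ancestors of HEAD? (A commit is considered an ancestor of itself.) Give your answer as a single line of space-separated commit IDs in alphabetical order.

After op 1 (branch): HEAD=main@A [exp=A main=A]
After op 2 (commit): HEAD=main@B [exp=A main=B]
After op 3 (merge): HEAD=main@C [exp=A main=C]
After op 4 (checkout): HEAD=exp@A [exp=A main=C]
After op 5 (commit): HEAD=exp@D [exp=D main=C]
After op 6 (branch): HEAD=exp@D [exp=D fix=D main=C]
After op 7 (commit): HEAD=exp@E [exp=E fix=D main=C]

Answer: A D E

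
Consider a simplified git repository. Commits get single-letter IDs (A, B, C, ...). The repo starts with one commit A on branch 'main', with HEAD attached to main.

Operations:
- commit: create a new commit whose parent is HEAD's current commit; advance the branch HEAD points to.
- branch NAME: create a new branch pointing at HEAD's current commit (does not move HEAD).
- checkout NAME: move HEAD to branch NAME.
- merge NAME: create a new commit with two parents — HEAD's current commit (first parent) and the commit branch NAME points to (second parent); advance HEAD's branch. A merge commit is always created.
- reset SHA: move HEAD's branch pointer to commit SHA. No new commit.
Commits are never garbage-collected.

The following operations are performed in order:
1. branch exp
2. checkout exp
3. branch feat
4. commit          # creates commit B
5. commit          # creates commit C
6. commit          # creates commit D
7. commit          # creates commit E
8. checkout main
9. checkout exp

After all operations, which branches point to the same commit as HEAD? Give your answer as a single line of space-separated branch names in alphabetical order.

Answer: exp

Derivation:
After op 1 (branch): HEAD=main@A [exp=A main=A]
After op 2 (checkout): HEAD=exp@A [exp=A main=A]
After op 3 (branch): HEAD=exp@A [exp=A feat=A main=A]
After op 4 (commit): HEAD=exp@B [exp=B feat=A main=A]
After op 5 (commit): HEAD=exp@C [exp=C feat=A main=A]
After op 6 (commit): HEAD=exp@D [exp=D feat=A main=A]
After op 7 (commit): HEAD=exp@E [exp=E feat=A main=A]
After op 8 (checkout): HEAD=main@A [exp=E feat=A main=A]
After op 9 (checkout): HEAD=exp@E [exp=E feat=A main=A]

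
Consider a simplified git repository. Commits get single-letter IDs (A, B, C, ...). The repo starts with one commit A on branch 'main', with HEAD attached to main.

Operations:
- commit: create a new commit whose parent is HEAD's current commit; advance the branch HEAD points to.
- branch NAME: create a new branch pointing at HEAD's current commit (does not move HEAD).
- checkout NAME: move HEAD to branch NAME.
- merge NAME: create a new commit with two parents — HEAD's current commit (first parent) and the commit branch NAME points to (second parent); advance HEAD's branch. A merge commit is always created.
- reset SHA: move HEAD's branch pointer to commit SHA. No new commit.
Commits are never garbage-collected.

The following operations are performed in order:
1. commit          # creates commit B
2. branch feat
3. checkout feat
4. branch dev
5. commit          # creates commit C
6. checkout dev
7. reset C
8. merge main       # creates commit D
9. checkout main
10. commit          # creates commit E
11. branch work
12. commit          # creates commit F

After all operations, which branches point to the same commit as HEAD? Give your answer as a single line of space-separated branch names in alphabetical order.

Answer: main

Derivation:
After op 1 (commit): HEAD=main@B [main=B]
After op 2 (branch): HEAD=main@B [feat=B main=B]
After op 3 (checkout): HEAD=feat@B [feat=B main=B]
After op 4 (branch): HEAD=feat@B [dev=B feat=B main=B]
After op 5 (commit): HEAD=feat@C [dev=B feat=C main=B]
After op 6 (checkout): HEAD=dev@B [dev=B feat=C main=B]
After op 7 (reset): HEAD=dev@C [dev=C feat=C main=B]
After op 8 (merge): HEAD=dev@D [dev=D feat=C main=B]
After op 9 (checkout): HEAD=main@B [dev=D feat=C main=B]
After op 10 (commit): HEAD=main@E [dev=D feat=C main=E]
After op 11 (branch): HEAD=main@E [dev=D feat=C main=E work=E]
After op 12 (commit): HEAD=main@F [dev=D feat=C main=F work=E]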